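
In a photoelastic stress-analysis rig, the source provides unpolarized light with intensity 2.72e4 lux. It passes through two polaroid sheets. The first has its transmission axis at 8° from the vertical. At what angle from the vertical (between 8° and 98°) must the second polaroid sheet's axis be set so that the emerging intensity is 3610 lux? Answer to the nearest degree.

Unpolarized light through the first polarizer → I₁ = ½ I₀, now polarized at 8°.
Target fraction: 3610 / 2.72e4 lux = 0.1327 of I₀.
Need I₂/I₀ = 0.1327, so cos²(θ − 8°) = 0.1327 / 0.5 = 0.2654.
θ − 8° = arccos(√0.2654) = 59.0°, giving θ ≈ 8 + 59.0 = 67.0°.

θ ≈ 67°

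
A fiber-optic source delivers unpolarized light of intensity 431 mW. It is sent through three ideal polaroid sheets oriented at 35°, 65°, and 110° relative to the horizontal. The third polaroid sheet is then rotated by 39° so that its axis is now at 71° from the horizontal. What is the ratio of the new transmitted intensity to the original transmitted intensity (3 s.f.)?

Before rotation:
Unpolarized light through the first polarizer → I₁ = ½ I₀, now polarized at 35°.
I₂ = I₁ cos²(65° − 35°) = 0.5 I₀ · cos²(30°) = 0.375 I₀.
I₃ = I₂ cos²(110° − 65°) = 0.375 I₀ · cos²(45°) = 0.1875 I₀.
After rotation:
Unpolarized light through the first polarizer → I₁ = ½ I₀, now polarized at 35°.
I₂ = I₁ cos²(65° − 35°) = 0.5 I₀ · cos²(30°) = 0.375 I₀.
I₃ = I₂ cos²(71° − 65°) = 0.375 I₀ · cos²(6°) = 0.3709 I₀.
Ratio = 0.3709 / 0.1875 = 1.978.

I_new/I_old ≈ 1.98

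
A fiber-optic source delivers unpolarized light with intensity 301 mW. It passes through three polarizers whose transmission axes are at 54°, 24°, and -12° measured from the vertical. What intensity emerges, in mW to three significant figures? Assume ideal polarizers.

I ≈ 73.9 mW

Unpolarized light through the first polarizer → I₁ = 301 mW/2 = 150.5 mW, polarized at 54°.
I₂ = I₁ · cos²(30°) = 150.5 · 0.75 = 112.9 mW.
I₃ = I₂ · cos²(36°) = 112.9 · 0.6545 = 73.88 mW.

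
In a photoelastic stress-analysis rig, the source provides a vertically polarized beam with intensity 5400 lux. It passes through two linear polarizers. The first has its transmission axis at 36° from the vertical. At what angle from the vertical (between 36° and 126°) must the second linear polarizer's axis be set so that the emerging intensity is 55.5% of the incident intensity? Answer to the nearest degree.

θ ≈ 59°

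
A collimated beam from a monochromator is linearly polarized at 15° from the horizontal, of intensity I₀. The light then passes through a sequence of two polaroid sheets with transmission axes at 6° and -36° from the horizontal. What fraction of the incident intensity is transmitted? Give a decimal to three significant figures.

By Malus's law, I₁ = I₀ cos²(6° − 15°) = I₀ cos²(9°) = 0.9755 I₀.
I₂ = I₁ cos²(-36° − 6°) = 0.9755 I₀ · cos²(42°) = 0.5387 I₀.
Transmitted fraction = 0.5387.

≈ 0.539 I₀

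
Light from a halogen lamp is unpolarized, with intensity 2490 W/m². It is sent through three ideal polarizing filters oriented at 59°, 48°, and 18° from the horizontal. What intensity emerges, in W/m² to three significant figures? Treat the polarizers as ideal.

Unpolarized light through the first polarizer → I₁ = 2490 W/m²/2 = 1245 W/m², polarized at 59°.
I₂ = I₁ · cos²(11°) = 1245 · 0.9636 = 1200 W/m².
I₃ = I₂ · cos²(30°) = 1200 · 0.75 = 899.8 W/m².

I ≈ 900 W/m²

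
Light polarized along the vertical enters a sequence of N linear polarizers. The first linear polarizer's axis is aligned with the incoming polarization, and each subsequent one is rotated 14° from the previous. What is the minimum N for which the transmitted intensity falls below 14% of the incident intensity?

N = 34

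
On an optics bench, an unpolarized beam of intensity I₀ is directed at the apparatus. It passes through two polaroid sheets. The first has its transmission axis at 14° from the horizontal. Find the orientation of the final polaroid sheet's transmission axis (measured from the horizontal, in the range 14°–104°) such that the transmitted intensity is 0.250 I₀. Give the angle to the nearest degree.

Unpolarized light through the first polarizer → I₁ = ½ I₀, now polarized at 14°.
Need I₂/I₀ = 0.25, so cos²(θ − 14°) = 0.25 / 0.5 = 0.5.
θ − 14° = arccos(√0.5) = 45.0°, giving θ ≈ 14 + 45.0 = 59.0°.

θ ≈ 59°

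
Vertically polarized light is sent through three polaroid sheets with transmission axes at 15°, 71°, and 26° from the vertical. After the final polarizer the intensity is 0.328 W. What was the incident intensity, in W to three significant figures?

I₁ = I₀ cos²(15° − 0°) = I₀ cos²(15°) = 0.933 I₀.
I₂ = I₁ cos²(71° − 15°) = 0.933 I₀ · cos²(56°) = 0.2917 I₀.
I₃ = I₂ cos²(26° − 71°) = 0.2917 I₀ · cos²(45°) = 0.1459 I₀.
So 0.328 W = 0.1459 I₀, giving I₀ = 0.328/0.1459 = 2.249 W.

I₀ ≈ 2.25 W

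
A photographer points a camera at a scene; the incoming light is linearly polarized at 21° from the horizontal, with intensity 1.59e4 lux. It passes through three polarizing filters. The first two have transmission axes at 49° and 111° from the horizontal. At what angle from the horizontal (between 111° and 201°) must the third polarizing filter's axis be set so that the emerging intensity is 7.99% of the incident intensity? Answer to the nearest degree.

By Malus's law, I₁ = I₀ cos²(49° − 21°) = I₀ cos²(28°) = 0.7796 I₀.
I₂ = I₁ cos²(111° − 49°) = 0.7796 I₀ · cos²(62°) = 0.1718 I₀.
Need I₃/I₀ = 0.0799, so cos²(θ − 111°) = 0.0799 / 0.1718 = 0.465.
θ − 111° = arccos(√0.465) = 47.0°, giving θ ≈ 111 + 47.0 = 158.0°.

θ ≈ 158°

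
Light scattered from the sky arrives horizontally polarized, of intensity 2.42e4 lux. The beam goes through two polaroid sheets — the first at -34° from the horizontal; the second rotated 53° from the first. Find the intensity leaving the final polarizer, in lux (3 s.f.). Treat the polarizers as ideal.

I₁ = 2.42e4 lux · cos²(34°) = 1.663e+04 lux.
I₂ = I₁ · cos²(53°) = 1.663e+04 · 0.3622 = 6024 lux.

I ≈ 6020 lux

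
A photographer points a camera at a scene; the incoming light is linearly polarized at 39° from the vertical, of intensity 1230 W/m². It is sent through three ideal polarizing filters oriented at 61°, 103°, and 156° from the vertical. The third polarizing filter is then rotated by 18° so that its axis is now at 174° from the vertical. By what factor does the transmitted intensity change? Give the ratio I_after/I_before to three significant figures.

Before rotation:
By Malus's law, I₁ = I₀ cos²(61° − 39°) = I₀ cos²(22°) = 0.8597 I₀.
I₂ = I₁ cos²(103° − 61°) = 0.8597 I₀ · cos²(42°) = 0.4748 I₀.
I₃ = I₂ cos²(156° − 103°) = 0.4748 I₀ · cos²(53°) = 0.172 I₀.
After rotation:
I₁ = I₀ cos²(61° − 39°) = I₀ cos²(22°) = 0.8597 I₀.
I₂ = I₁ cos²(103° − 61°) = 0.8597 I₀ · cos²(42°) = 0.4748 I₀.
I₃ = I₂ cos²(174° − 103°) = 0.4748 I₀ · cos²(71°) = 0.05032 I₀.
Ratio = 0.05032 / 0.172 = 0.2927.

I_new/I_old ≈ 0.293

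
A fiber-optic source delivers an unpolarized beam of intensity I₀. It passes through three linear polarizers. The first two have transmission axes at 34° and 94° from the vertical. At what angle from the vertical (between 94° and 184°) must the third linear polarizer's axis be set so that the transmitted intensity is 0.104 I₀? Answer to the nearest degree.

θ ≈ 118°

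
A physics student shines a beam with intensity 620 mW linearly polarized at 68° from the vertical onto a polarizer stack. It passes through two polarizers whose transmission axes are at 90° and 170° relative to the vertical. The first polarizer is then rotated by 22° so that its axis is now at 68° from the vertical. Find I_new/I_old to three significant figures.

I_new/I_old ≈ 1.67

Before rotation:
By Malus's law, I₁ = I₀ cos²(90° − 68°) = I₀ cos²(22°) = 0.8597 I₀.
I₂ = I₁ cos²(170° − 90°) = 0.8597 I₀ · cos²(80°) = 0.02592 I₀.
After rotation:
I₁ = I₀ cos²(68° − 68°) = I₀ cos²(0°) = 1 I₀.
Angle between axes 1 and 2: 78°. I₂ = 1 I₀ · cos²(78°) = 0.04323 I₀.
Ratio = 0.04323 / 0.02592 = 1.668.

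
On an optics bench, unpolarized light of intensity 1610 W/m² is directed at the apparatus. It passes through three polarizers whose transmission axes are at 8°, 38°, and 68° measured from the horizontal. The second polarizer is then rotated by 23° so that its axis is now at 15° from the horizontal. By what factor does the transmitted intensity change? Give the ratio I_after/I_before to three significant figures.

Before rotation:
Unpolarized light through the first polarizer → I₁ = ½ I₀, now polarized at 8°.
I₂ = I₁ cos²(38° − 8°) = 0.5 I₀ · cos²(30°) = 0.375 I₀.
I₃ = I₂ cos²(68° − 38°) = 0.375 I₀ · cos²(30°) = 0.2813 I₀.
After rotation:
Unpolarized light through the first polarizer → I₁ = ½ I₀, now polarized at 8°.
I₂ = I₁ cos²(15° − 8°) = 0.5 I₀ · cos²(7°) = 0.4926 I₀.
I₃ = I₂ cos²(68° − 15°) = 0.4926 I₀ · cos²(53°) = 0.1784 I₀.
Ratio = 0.1784 / 0.2813 = 0.6343.

I_new/I_old ≈ 0.634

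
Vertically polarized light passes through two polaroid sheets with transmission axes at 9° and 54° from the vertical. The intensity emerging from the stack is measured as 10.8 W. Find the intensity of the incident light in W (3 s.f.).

I₀ ≈ 22.1 W

By Malus's law, I₁ = I₀ cos²(9° − 0°) = I₀ cos²(9°) = 0.9755 I₀.
I₂ = I₁ cos²(54° − 9°) = 0.9755 I₀ · cos²(45°) = 0.4878 I₀.
So 10.8 W = 0.4878 I₀, giving I₀ = 10.8/0.4878 = 22.14 W.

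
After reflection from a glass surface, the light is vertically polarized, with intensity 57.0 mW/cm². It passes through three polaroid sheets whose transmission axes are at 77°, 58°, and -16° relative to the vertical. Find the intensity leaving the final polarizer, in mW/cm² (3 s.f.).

By Malus's law, I₁ = 57.0 mW/cm² · cos²(77°) = 2.884 mW/cm².
I₂ = I₁ · cos²(19°) = 2.884 · 0.894 = 2.579 mW/cm².
I₃ = I₂ · cos²(74°) = 2.579 · 0.07598 = 0.1959 mW/cm².

I ≈ 0.196 mW/cm²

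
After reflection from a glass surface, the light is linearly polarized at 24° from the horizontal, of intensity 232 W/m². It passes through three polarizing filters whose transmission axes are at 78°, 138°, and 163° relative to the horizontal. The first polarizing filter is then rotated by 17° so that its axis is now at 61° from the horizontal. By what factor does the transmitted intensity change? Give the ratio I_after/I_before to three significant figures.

Before rotation:
I₁ = I₀ cos²(78° − 24°) = I₀ cos²(54°) = 0.3455 I₀.
I₂ = I₁ cos²(138° − 78°) = 0.3455 I₀ · cos²(60°) = 0.08637 I₀.
I₃ = I₂ cos²(163° − 138°) = 0.08637 I₀ · cos²(25°) = 0.07095 I₀.
After rotation:
I₁ = I₀ cos²(61° − 24°) = I₀ cos²(37°) = 0.6378 I₀.
I₂ = I₁ cos²(138° − 61°) = 0.6378 I₀ · cos²(77°) = 0.03228 I₀.
I₃ = I₂ cos²(163° − 138°) = 0.03228 I₀ · cos²(25°) = 0.02651 I₀.
Ratio = 0.02651 / 0.07095 = 0.3737.

I_new/I_old ≈ 0.374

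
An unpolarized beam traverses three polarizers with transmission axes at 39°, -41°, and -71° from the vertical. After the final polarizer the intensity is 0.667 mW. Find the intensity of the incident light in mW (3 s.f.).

I₀ ≈ 59.0 mW

Unpolarized light through the first polarizer → I₁ = ½ I₀, now polarized at 39°.
I₂ = I₁ cos²(-41° − 39°) = 0.5 I₀ · cos²(80°) = 0.01508 I₀.
I₃ = I₂ cos²(-71° + 41°) = 0.01508 I₀ · cos²(30°) = 0.01131 I₀.
So 0.667 mW = 0.01131 I₀, giving I₀ = 0.667/0.01131 = 58.99 mW.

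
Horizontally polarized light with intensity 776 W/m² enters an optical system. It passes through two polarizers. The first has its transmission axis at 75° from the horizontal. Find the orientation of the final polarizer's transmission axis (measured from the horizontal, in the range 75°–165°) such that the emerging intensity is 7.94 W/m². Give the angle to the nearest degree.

θ ≈ 142°

I₁ = I₀ cos²(75° − 0°) = I₀ cos²(75°) = 0.06699 I₀.
Target fraction: 7.94 / 776 W/m² = 0.01023 of I₀.
Need I₂/I₀ = 0.01023, so cos²(θ − 75°) = 0.01023 / 0.06699 = 0.1527.
θ − 75° = arccos(√0.1527) = 67.0°, giving θ ≈ 75 + 67.0 = 142.0°.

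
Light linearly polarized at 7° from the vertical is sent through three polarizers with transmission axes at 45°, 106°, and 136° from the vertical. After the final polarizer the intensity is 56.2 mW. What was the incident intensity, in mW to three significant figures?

I₁ = I₀ cos²(45° − 7°) = I₀ cos²(38°) = 0.621 I₀.
I₂ = I₁ cos²(106° − 45°) = 0.621 I₀ · cos²(61°) = 0.146 I₀.
I₃ = I₂ cos²(136° − 106°) = 0.146 I₀ · cos²(30°) = 0.1095 I₀.
So 56.2 mW = 0.1095 I₀, giving I₀ = 56.2/0.1095 = 513.4 mW.

I₀ ≈ 513 mW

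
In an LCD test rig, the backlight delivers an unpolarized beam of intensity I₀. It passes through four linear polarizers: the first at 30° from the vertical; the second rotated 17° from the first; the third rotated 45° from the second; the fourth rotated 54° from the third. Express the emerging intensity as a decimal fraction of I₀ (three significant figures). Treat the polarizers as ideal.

Unpolarized light through the first polarizer → I₁ = ½ I₀, now polarized at 30°.
I₂ = I₁ cos²(17°) = 0.5 · 0.9145 I₀ = 0.4573 I₀.
I₃ = I₂ cos²(45°) = 0.4573 · 0.5 I₀ = 0.2286 I₀.
I₄ = I₃ cos²(54°) = 0.2286 · 0.3455 I₀ = 0.07899 I₀.
Transmitted fraction = 0.07899.

≈ 0.0790 I₀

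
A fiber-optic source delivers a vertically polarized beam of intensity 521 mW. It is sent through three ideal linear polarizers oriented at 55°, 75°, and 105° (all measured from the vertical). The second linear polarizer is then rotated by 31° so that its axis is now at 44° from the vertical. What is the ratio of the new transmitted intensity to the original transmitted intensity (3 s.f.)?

I_new/I_old ≈ 0.342

Before rotation:
I₁ = I₀ cos²(55° − 0°) = I₀ cos²(55°) = 0.329 I₀.
I₂ = I₁ cos²(75° − 55°) = 0.329 I₀ · cos²(20°) = 0.2905 I₀.
I₃ = I₂ cos²(105° − 75°) = 0.2905 I₀ · cos²(30°) = 0.2179 I₀.
After rotation:
I₁ = I₀ cos²(55° − 0°) = I₀ cos²(55°) = 0.329 I₀.
I₂ = I₁ cos²(44° − 55°) = 0.329 I₀ · cos²(11°) = 0.317 I₀.
I₃ = I₂ cos²(105° − 44°) = 0.317 I₀ · cos²(61°) = 0.07451 I₀.
Ratio = 0.07451 / 0.2179 = 0.342.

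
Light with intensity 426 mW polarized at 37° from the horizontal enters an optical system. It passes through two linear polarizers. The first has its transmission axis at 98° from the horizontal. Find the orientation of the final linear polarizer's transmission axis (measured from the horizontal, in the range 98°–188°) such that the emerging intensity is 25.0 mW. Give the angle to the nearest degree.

I₁ = I₀ cos²(98° − 37°) = I₀ cos²(61°) = 0.235 I₀.
Target fraction: 25.0 / 426 mW = 0.05869 of I₀.
Need I₂/I₀ = 0.05869, so cos²(θ − 98°) = 0.05869 / 0.235 = 0.2497.
θ − 98° = arccos(√0.2497) = 60.0°, giving θ ≈ 98 + 60.0 = 158.0°.

θ ≈ 158°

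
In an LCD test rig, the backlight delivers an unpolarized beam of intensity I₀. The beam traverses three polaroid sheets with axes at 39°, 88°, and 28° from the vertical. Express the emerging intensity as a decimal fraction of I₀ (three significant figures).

≈ 0.0538 I₀

Unpolarized light through the first polarizer → I₁ = ½ I₀, now polarized at 39°.
I₂ = I₁ cos²(88° − 39°) = 0.5 I₀ · cos²(49°) = 0.2152 I₀.
I₃ = I₂ cos²(28° − 88°) = 0.2152 I₀ · cos²(60°) = 0.0538 I₀.
Transmitted fraction = 0.0538.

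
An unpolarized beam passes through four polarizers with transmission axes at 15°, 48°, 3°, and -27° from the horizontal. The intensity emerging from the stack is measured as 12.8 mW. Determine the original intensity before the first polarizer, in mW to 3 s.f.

I₀ ≈ 97.1 mW

Unpolarized light through the first polarizer → I₁ = ½ I₀, now polarized at 15°.
I₂ = I₁ cos²(48° − 15°) = 0.5 I₀ · cos²(33°) = 0.3517 I₀.
I₃ = I₂ cos²(3° − 48°) = 0.3517 I₀ · cos²(45°) = 0.1758 I₀.
I₄ = I₃ cos²(-27° − 3°) = 0.1758 I₀ · cos²(30°) = 0.1319 I₀.
So 12.8 mW = 0.1319 I₀, giving I₀ = 12.8/0.1319 = 97.06 mW.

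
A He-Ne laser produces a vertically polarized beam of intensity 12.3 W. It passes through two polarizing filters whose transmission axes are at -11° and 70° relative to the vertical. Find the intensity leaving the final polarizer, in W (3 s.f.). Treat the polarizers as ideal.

I ≈ 0.290 W

I₁ = 12.3 W · cos²(11°) = 11.85 W.
I₂ = I₁ · cos²(81°) = 11.85 · 0.02447 = 0.29 W.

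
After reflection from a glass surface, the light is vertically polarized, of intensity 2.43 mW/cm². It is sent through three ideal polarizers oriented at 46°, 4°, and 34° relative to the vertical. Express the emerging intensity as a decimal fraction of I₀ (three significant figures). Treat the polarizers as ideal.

I/I₀ ≈ 0.200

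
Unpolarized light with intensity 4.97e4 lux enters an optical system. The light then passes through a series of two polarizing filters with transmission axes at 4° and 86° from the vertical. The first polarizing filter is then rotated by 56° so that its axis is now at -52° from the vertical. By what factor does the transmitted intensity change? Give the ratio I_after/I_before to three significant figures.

Before rotation:
Unpolarized light through the first polarizer → I₁ = ½ I₀, now polarized at 4°.
I₂ = I₁ cos²(86° − 4°) = 0.5 I₀ · cos²(82°) = 0.009685 I₀.
After rotation:
Unpolarized light through the first polarizer → I₁ = ½ I₀, now polarized at -52°.
Angle between axes 1 and 2: 42°. I₂ = 0.5 I₀ · cos²(42°) = 0.2761 I₀.
Ratio = 0.2761 / 0.009685 = 28.51.

I_new/I_old ≈ 28.5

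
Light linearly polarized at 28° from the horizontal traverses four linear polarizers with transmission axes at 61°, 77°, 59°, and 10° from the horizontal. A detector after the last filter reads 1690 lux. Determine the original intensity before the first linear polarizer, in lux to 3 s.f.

I₀ ≈ 6680 lux

By Malus's law, I₁ = I₀ cos²(61° − 28°) = I₀ cos²(33°) = 0.7034 I₀.
I₂ = I₁ cos²(77° − 61°) = 0.7034 I₀ · cos²(16°) = 0.6499 I₀.
I₃ = I₂ cos²(59° − 77°) = 0.6499 I₀ · cos²(18°) = 0.5879 I₀.
I₄ = I₃ cos²(10° − 59°) = 0.5879 I₀ · cos²(49°) = 0.253 I₀.
So 1690 lux = 0.253 I₀, giving I₀ = 1690/0.253 = 6679 lux.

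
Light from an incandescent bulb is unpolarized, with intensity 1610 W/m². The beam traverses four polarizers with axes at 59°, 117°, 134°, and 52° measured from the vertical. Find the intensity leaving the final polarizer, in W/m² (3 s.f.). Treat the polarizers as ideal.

I ≈ 4.00 W/m²

Unpolarized light through the first polarizer → I₁ = 1610 W/m²/2 = 805 W/m², polarized at 59°.
I₂ = I₁ · cos²(58°) = 805 · 0.2808 = 226.1 W/m².
I₃ = I₂ · cos²(17°) = 226.1 · 0.9145 = 206.7 W/m².
I₄ = I₃ · cos²(82°) = 206.7 · 0.01937 = 4.004 W/m².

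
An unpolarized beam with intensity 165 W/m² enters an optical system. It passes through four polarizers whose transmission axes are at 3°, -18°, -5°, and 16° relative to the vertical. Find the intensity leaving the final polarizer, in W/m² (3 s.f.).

Unpolarized light through the first polarizer → I₁ = 165 W/m²/2 = 82.5 W/m², polarized at 3°.
I₂ = I₁ · cos²(21°) = 82.5 · 0.8716 = 71.9 W/m².
I₃ = I₂ · cos²(13°) = 71.9 · 0.9494 = 68.27 W/m².
I₄ = I₃ · cos²(21°) = 68.27 · 0.8716 = 59.5 W/m².

I ≈ 59.5 W/m²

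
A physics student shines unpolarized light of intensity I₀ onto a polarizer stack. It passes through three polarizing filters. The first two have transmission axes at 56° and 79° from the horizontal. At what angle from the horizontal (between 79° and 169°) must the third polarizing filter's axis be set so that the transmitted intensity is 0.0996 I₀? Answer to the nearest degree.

θ ≈ 140°

Unpolarized light through the first polarizer → I₁ = ½ I₀, now polarized at 56°.
I₂ = I₁ cos²(79° − 56°) = 0.5 I₀ · cos²(23°) = 0.4237 I₀.
Need I₃/I₀ = 0.0996, so cos²(θ − 79°) = 0.0996 / 0.4237 = 0.2351.
θ − 79° = arccos(√0.2351) = 61.0°, giving θ ≈ 79 + 61.0 = 140.0°.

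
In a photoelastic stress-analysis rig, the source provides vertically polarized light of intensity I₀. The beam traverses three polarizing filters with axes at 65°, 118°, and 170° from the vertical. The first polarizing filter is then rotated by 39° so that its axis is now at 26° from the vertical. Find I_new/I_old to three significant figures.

I_new/I_old ≈ 0.0152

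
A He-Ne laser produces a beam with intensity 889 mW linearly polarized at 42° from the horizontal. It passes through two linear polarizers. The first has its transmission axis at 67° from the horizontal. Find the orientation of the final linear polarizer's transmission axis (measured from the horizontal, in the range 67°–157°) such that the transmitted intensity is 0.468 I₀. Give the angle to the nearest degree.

θ ≈ 108°

By Malus's law, I₁ = I₀ cos²(67° − 42°) = I₀ cos²(25°) = 0.8214 I₀.
Need I₂/I₀ = 0.468, so cos²(θ − 67°) = 0.468 / 0.8214 = 0.5698.
θ − 67° = arccos(√0.5698) = 41.0°, giving θ ≈ 67 + 41.0 = 108.0°.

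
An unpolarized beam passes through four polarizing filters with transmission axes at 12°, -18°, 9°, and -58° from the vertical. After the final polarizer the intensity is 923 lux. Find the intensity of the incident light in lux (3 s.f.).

Unpolarized light through the first polarizer → I₁ = ½ I₀, now polarized at 12°.
I₂ = I₁ cos²(-18° − 12°) = 0.5 I₀ · cos²(30°) = 0.375 I₀.
I₃ = I₂ cos²(9° + 18°) = 0.375 I₀ · cos²(27°) = 0.2977 I₀.
I₄ = I₃ cos²(-58° − 9°) = 0.2977 I₀ · cos²(67°) = 0.04545 I₀.
So 923 lux = 0.04545 I₀, giving I₀ = 923/0.04545 = 2.031e+04 lux.

I₀ ≈ 2.03e4 lux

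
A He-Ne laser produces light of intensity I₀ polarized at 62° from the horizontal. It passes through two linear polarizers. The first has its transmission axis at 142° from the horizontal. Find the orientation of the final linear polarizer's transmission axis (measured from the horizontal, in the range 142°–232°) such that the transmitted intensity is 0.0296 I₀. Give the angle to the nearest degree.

I₁ = I₀ cos²(142° − 62°) = I₀ cos²(80°) = 0.03015 I₀.
Need I₂/I₀ = 0.0296, so cos²(θ − 142°) = 0.0296 / 0.03015 = 0.9816.
θ − 142° = arccos(√0.9816) = 7.8°, giving θ ≈ 142 + 7.8 = 149.8°.

θ ≈ 150°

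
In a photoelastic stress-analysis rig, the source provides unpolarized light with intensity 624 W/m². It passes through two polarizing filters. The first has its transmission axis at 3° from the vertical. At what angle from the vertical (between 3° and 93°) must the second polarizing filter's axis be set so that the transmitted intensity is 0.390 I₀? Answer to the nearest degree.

Unpolarized light through the first polarizer → I₁ = ½ I₀, now polarized at 3°.
Need I₂/I₀ = 0.39, so cos²(θ − 3°) = 0.39 / 0.5 = 0.78.
θ − 3° = arccos(√0.78) = 28.0°, giving θ ≈ 3 + 28.0 = 31.0°.

θ ≈ 31°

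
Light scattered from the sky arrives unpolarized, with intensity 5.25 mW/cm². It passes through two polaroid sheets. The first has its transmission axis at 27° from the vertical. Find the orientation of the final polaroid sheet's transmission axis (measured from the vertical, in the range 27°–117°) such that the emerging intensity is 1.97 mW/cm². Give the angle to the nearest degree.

Unpolarized light through the first polarizer → I₁ = ½ I₀, now polarized at 27°.
Target fraction: 1.97 / 5.25 mW/cm² = 0.3752 of I₀.
Need I₂/I₀ = 0.3752, so cos²(θ − 27°) = 0.3752 / 0.5 = 0.7505.
θ − 27° = arccos(√0.7505) = 30.0°, giving θ ≈ 27 + 30.0 = 57.0°.

θ ≈ 57°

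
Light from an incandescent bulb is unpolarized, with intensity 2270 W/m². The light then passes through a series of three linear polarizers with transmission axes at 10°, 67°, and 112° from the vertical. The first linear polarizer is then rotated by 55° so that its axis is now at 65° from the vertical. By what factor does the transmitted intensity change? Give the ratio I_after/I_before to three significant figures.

I_new/I_old ≈ 3.37

Before rotation:
Unpolarized light through the first polarizer → I₁ = ½ I₀, now polarized at 10°.
I₂ = I₁ cos²(67° − 10°) = 0.5 I₀ · cos²(57°) = 0.1483 I₀.
I₃ = I₂ cos²(112° − 67°) = 0.1483 I₀ · cos²(45°) = 0.07416 I₀.
After rotation:
Unpolarized light through the first polarizer → I₁ = ½ I₀, now polarized at 65°.
I₂ = I₁ cos²(67° − 65°) = 0.5 I₀ · cos²(2°) = 0.4994 I₀.
I₃ = I₂ cos²(112° − 67°) = 0.4994 I₀ · cos²(45°) = 0.2497 I₀.
Ratio = 0.2497 / 0.07416 = 3.367.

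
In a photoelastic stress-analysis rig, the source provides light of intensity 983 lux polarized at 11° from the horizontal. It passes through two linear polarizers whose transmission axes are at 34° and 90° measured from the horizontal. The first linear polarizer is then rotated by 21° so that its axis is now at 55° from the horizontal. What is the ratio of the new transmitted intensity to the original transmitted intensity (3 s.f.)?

I_new/I_old ≈ 1.31

Before rotation:
By Malus's law, I₁ = I₀ cos²(34° − 11°) = I₀ cos²(23°) = 0.8473 I₀.
I₂ = I₁ cos²(90° − 34°) = 0.8473 I₀ · cos²(56°) = 0.265 I₀.
After rotation:
I₁ = I₀ cos²(55° − 11°) = I₀ cos²(44°) = 0.5174 I₀.
I₂ = I₁ cos²(90° − 55°) = 0.5174 I₀ · cos²(35°) = 0.3472 I₀.
Ratio = 0.3472 / 0.265 = 1.31.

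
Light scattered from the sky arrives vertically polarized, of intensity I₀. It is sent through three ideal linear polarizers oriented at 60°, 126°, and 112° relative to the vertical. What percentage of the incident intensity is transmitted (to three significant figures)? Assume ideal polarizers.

By Malus's law, I₁ = I₀ cos²(60° − 0°) = I₀ cos²(60°) = 0.25 I₀.
I₂ = I₁ cos²(126° − 60°) = 0.25 I₀ · cos²(66°) = 0.04136 I₀.
I₃ = I₂ cos²(112° − 126°) = 0.04136 I₀ · cos²(14°) = 0.03894 I₀.
That is 3.894% of the incident intensity.

≈ 3.89%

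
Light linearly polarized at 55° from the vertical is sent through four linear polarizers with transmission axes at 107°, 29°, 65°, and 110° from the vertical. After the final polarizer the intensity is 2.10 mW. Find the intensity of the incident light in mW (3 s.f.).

By Malus's law, I₁ = I₀ cos²(107° − 55°) = I₀ cos²(52°) = 0.379 I₀.
I₂ = I₁ cos²(29° − 107°) = 0.379 I₀ · cos²(78°) = 0.01638 I₀.
I₃ = I₂ cos²(65° − 29°) = 0.01638 I₀ · cos²(36°) = 0.01072 I₀.
I₄ = I₃ cos²(110° − 65°) = 0.01072 I₀ · cos²(45°) = 0.005362 I₀.
So 2.10 mW = 0.005362 I₀, giving I₀ = 2.10/0.005362 = 391.6 mW.

I₀ ≈ 392 mW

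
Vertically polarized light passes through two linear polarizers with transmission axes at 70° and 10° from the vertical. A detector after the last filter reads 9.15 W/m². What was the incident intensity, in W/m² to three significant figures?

I₁ = I₀ cos²(70° − 0°) = I₀ cos²(70°) = 0.117 I₀.
I₂ = I₁ cos²(10° − 70°) = 0.117 I₀ · cos²(60°) = 0.02924 I₀.
So 9.15 W/m² = 0.02924 I₀, giving I₀ = 9.15/0.02924 = 312.9 W/m².

I₀ ≈ 313 W/m²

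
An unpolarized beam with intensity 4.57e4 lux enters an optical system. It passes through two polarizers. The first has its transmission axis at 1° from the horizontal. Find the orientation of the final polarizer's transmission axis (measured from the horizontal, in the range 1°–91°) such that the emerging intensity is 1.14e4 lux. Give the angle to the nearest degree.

θ ≈ 46°

Unpolarized light through the first polarizer → I₁ = ½ I₀, now polarized at 1°.
Target fraction: 1.14e4 / 4.57e4 lux = 0.2495 of I₀.
Need I₂/I₀ = 0.2495, so cos²(θ − 1°) = 0.2495 / 0.5 = 0.4989.
θ − 1° = arccos(√0.4989) = 45.1°, giving θ ≈ 1 + 45.1 = 46.1°.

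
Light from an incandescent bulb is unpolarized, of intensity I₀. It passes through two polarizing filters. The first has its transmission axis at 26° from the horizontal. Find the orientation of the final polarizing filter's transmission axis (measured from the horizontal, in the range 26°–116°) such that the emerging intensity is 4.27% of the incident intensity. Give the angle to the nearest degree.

θ ≈ 99°

Unpolarized light through the first polarizer → I₁ = ½ I₀, now polarized at 26°.
Need I₂/I₀ = 0.0427, so cos²(θ − 26°) = 0.0427 / 0.5 = 0.0854.
θ − 26° = arccos(√0.0854) = 73.0°, giving θ ≈ 26 + 73.0 = 99.0°.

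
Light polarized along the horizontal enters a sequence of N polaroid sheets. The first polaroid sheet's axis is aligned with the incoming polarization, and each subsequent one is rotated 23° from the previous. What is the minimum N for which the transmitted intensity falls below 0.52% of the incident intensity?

N = 33

First polarizer is aligned with the polarization: full transmission.
Each further stage multiplies by cos²(23°) = 0.8473.
After N polarizers: T = 0.8473^(N−1). Require T < 0.0052 ⇒ N−1 > ln(0.0052)/ln(0.8473) = 31.75, so N−1 ≥ 32 and N = 33.
Check: N=33 gives T = 0.004985 < 0.0052; N=32 gives T = 0.005883.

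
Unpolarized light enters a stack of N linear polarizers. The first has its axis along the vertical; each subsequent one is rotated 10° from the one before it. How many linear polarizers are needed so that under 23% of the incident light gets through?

First polarizer halves the unpolarized light: factor 1/2.
Each further stage multiplies by cos²(10°) = 0.9698.
After N polarizers: T = 0.5·0.9698^(N−1). Require T < 0.23 ⇒ N−1 > ln(0.23/0.5)/ln(0.9698) = 25.36, so N−1 ≥ 26 and N = 27.
Check: N=27 gives T = 0.2256 < 0.23; N=26 gives T = 0.2326.

N = 27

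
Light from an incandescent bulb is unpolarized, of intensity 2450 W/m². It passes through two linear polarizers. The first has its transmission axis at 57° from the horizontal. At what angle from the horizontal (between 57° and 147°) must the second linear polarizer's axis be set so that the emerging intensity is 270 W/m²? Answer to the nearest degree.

θ ≈ 119°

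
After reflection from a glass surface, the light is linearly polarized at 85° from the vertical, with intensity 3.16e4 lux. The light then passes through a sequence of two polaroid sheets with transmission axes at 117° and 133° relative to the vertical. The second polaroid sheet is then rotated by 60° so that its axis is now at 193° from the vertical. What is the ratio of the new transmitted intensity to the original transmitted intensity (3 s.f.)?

Before rotation:
I₁ = I₀ cos²(117° − 85°) = I₀ cos²(32°) = 0.7192 I₀.
I₂ = I₁ cos²(133° − 117°) = 0.7192 I₀ · cos²(16°) = 0.6645 I₀.
After rotation:
I₁ = I₀ cos²(117° − 85°) = I₀ cos²(32°) = 0.7192 I₀.
I₂ = I₁ cos²(193° − 117°) = 0.7192 I₀ · cos²(76°) = 0.04209 I₀.
Ratio = 0.04209 / 0.6645 = 0.06334.

I_new/I_old ≈ 0.0633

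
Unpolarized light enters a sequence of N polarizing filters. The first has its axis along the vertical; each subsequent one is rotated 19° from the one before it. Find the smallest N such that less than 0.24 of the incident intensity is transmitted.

First polarizer halves the unpolarized light: factor 1/2.
Each further stage multiplies by cos²(19°) = 0.894.
After N polarizers: T = 0.5·0.894^(N−1). Require T < 0.24 ⇒ N−1 > ln(0.24/0.5)/ln(0.894) = 6.55, so N−1 ≥ 7 and N = 8.
Check: N=8 gives T = 0.2282 < 0.24; N=7 gives T = 0.2553.

N = 8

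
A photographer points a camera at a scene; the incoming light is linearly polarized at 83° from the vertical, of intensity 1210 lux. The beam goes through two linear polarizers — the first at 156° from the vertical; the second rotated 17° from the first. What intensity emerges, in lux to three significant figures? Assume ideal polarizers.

I ≈ 94.6 lux

I₁ = 1210 lux · cos²(73°) = 103.4 lux.
I₂ = I₁ · cos²(17°) = 103.4 · 0.9145 = 94.59 lux.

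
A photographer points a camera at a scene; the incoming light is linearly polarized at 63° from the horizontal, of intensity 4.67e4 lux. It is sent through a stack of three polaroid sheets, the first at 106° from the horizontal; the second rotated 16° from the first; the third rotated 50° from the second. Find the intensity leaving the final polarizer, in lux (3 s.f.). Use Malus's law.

I ≈ 9540 lux

By Malus's law, I₁ = 4.67e4 lux · cos²(43°) = 2.498e+04 lux.
I₂ = I₁ · cos²(16°) = 2.498e+04 · 0.924 = 2.308e+04 lux.
I₃ = I₂ · cos²(50°) = 2.308e+04 · 0.4132 = 9537 lux.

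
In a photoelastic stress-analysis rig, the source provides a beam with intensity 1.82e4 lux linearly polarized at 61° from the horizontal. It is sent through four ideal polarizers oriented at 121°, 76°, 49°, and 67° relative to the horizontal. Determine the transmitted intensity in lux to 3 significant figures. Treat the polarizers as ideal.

I₁ = 1.82e4 lux · cos²(60°) = 4550 lux.
I₂ = I₁ · cos²(45°) = 4550 · 0.5 = 2275 lux.
I₃ = I₂ · cos²(27°) = 2275 · 0.7939 = 1806 lux.
I₄ = I₃ · cos²(18°) = 1806 · 0.9045 = 1634 lux.

I ≈ 1630 lux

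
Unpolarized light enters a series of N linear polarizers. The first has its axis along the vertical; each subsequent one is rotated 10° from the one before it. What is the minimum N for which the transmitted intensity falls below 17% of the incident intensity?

N = 37

First polarizer halves the unpolarized light: factor 1/2.
Each further stage multiplies by cos²(10°) = 0.9698.
After N polarizers: T = 0.5·0.9698^(N−1). Require T < 0.17 ⇒ N−1 > ln(0.17/0.5)/ln(0.9698) = 35.23, so N−1 ≥ 36 and N = 37.
Check: N=37 gives T = 0.1661 < 0.17; N=36 gives T = 0.1712.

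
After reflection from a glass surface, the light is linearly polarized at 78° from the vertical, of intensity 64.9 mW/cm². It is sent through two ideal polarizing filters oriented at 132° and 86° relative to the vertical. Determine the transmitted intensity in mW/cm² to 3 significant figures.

I ≈ 10.8 mW/cm²

By Malus's law, I₁ = 64.9 mW/cm² · cos²(54°) = 22.42 mW/cm².
I₂ = I₁ · cos²(46°) = 22.42 · 0.4826 = 10.82 mW/cm².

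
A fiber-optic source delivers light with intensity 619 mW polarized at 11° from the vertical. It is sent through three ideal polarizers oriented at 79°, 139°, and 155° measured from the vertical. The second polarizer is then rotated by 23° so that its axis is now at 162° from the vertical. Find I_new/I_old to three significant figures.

Before rotation:
I₁ = I₀ cos²(79° − 11°) = I₀ cos²(68°) = 0.1403 I₀.
I₂ = I₁ cos²(139° − 79°) = 0.1403 I₀ · cos²(60°) = 0.03508 I₀.
I₃ = I₂ cos²(155° − 139°) = 0.03508 I₀ · cos²(16°) = 0.03242 I₀.
After rotation:
I₁ = I₀ cos²(79° − 11°) = I₀ cos²(68°) = 0.1403 I₀.
I₂ = I₁ cos²(162° − 79°) = 0.1403 I₀ · cos²(83°) = 0.002084 I₀.
I₃ = I₂ cos²(155° − 162°) = 0.002084 I₀ · cos²(7°) = 0.002053 I₀.
Ratio = 0.002053 / 0.03242 = 0.06334.

I_new/I_old ≈ 0.0633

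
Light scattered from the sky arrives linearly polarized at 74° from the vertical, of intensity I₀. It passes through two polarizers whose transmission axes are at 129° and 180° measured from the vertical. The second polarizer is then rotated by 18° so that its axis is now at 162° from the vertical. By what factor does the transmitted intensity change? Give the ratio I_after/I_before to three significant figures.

I_new/I_old ≈ 1.78

Before rotation:
By Malus's law, I₁ = I₀ cos²(129° − 74°) = I₀ cos²(55°) = 0.329 I₀.
I₂ = I₁ cos²(180° − 129°) = 0.329 I₀ · cos²(51°) = 0.1303 I₀.
After rotation:
I₁ = I₀ cos²(129° − 74°) = I₀ cos²(55°) = 0.329 I₀.
I₂ = I₁ cos²(162° − 129°) = 0.329 I₀ · cos²(33°) = 0.2314 I₀.
Ratio = 0.2314 / 0.1303 = 1.776.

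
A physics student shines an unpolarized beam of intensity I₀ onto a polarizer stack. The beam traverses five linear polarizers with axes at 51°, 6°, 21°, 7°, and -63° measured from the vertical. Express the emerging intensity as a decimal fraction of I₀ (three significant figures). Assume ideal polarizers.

Unpolarized light through the first polarizer → I₁ = ½ I₀, now polarized at 51°.
I₂ = I₁ cos²(6° − 51°) = 0.5 I₀ · cos²(45°) = 0.25 I₀.
I₃ = I₂ cos²(21° − 6°) = 0.25 I₀ · cos²(15°) = 0.2333 I₀.
I₄ = I₃ cos²(7° − 21°) = 0.2333 I₀ · cos²(14°) = 0.2196 I₀.
I₅ = I₄ cos²(-63° − 7°) = 0.2196 I₀ · cos²(70°) = 0.02569 I₀.
Transmitted fraction = 0.02569.

≈ 0.0257 I₀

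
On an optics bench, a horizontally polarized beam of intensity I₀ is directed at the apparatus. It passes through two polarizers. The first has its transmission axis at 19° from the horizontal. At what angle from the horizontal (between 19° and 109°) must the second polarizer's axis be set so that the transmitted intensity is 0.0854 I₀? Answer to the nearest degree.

θ ≈ 91°

I₁ = I₀ cos²(19° − 0°) = I₀ cos²(19°) = 0.894 I₀.
Need I₂/I₀ = 0.0854, so cos²(θ − 19°) = 0.0854 / 0.894 = 0.09553.
θ − 19° = arccos(√0.09553) = 72.0°, giving θ ≈ 19 + 72.0 = 91.0°.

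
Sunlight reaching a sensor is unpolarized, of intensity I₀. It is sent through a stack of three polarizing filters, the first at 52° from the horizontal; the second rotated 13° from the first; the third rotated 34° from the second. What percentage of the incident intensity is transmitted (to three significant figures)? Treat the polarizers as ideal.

Unpolarized light through the first polarizer → I₁ = ½ I₀, now polarized at 52°.
I₂ = I₁ cos²(13°) = 0.5 · 0.9494 I₀ = 0.4747 I₀.
I₃ = I₂ cos²(34°) = 0.4747 · 0.6873 I₀ = 0.3263 I₀.
That is 32.63% of the incident intensity.

≈ 32.6%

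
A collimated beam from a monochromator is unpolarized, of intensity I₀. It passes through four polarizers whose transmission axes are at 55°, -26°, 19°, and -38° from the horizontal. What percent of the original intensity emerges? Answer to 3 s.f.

≈ 0.181%

Unpolarized light through the first polarizer → I₁ = ½ I₀, now polarized at 55°.
I₂ = I₁ cos²(-26° − 55°) = 0.5 I₀ · cos²(81°) = 0.01224 I₀.
I₃ = I₂ cos²(19° + 26°) = 0.01224 I₀ · cos²(45°) = 0.006118 I₀.
I₄ = I₃ cos²(-38° − 19°) = 0.006118 I₀ · cos²(57°) = 0.001815 I₀.
That is 0.1815% of the incident intensity.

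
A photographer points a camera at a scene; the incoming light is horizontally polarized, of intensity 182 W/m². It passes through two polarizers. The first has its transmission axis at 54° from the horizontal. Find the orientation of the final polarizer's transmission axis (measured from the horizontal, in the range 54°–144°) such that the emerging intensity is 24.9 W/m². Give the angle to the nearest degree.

I₁ = I₀ cos²(54° − 0°) = I₀ cos²(54°) = 0.3455 I₀.
Target fraction: 24.9 / 182 W/m² = 0.1368 of I₀.
Need I₂/I₀ = 0.1368, so cos²(θ − 54°) = 0.1368 / 0.3455 = 0.396.
θ − 54° = arccos(√0.396) = 51.0°, giving θ ≈ 54 + 51.0 = 105.0°.

θ ≈ 105°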